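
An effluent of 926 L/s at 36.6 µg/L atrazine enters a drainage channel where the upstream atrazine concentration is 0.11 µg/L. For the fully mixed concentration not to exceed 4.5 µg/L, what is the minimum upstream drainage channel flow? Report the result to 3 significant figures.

6770 L/s

Set C_mix = 4.5: (Q·0.1100 + 926.0·36.60) / (Q + 926.0) = 4.5
→ Q = 926.0·(36.60 − 4.5)/(4.5 − 0.1100) = 6771 L/s.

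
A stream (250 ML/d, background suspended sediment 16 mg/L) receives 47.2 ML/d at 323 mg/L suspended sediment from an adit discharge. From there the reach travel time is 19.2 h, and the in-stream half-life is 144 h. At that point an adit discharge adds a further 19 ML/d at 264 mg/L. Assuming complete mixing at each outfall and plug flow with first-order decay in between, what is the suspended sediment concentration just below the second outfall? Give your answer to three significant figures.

71.4 mg/L

After mixing, C = (250.0·16.00 + 47.20·323.0) / 297.2 = 19250/297.2 = 64.76 mg/L; combined flow 297.2 ML/d.
Half-life 144 h → k = ln 2 / 144 = 0.004814 h⁻¹ = 0.1155 d⁻¹.
After decay, C = 64.76 × e^(−kt) = 64.76 × 0.9117 = 59.04 mg/L.
Second outfall: C = (297.2·59.04 + 19.00·264.0)/316.2 = 71.36 mg/L.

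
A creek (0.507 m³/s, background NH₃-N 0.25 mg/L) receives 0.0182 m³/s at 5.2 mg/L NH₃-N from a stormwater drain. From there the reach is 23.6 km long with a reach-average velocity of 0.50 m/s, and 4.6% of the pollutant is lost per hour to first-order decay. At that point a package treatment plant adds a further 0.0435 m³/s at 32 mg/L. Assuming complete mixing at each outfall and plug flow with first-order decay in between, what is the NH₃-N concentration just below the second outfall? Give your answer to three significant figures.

Mass balance: C = (0.5070·0.2500 + 0.01820·5.200) / 0.5252 = 0.2214/0.5252 = 0.4215 mg/L; combined flow 0.5252 m³/s.
Travel time t = 23.6·1000 / 0.50 = 47200 s = 13.11 h.
4.6%/h lost → k = −ln(1 − 0.046) = 0.04709 h⁻¹.
First-order decay: C = 0.4215·exp(−k·t) = 0.4215·0.5393 = 0.2273 mg/L.
Second outfall: C = (0.5252·0.2273 + 0.04350·32.00)/0.5687 = 2.658 mg/L.

2.66 mg/L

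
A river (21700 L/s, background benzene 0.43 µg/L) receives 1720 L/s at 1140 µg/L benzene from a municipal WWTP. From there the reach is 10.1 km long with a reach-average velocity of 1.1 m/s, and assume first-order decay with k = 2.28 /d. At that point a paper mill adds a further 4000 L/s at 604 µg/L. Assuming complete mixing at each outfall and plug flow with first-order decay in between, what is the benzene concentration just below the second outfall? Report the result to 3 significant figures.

Flow-weighted average: C = (21700·0.4300 + 1720·1140) / 23420 = 1970000/23420 = 84.12 µg/L; combined flow 23420 L/s.
Travel time t = 10.1·1000 / 1.1 = 9182 s = 2.551 h.
Applying C = C₀e^(−kt): 84.12 × 0.7848 = 66.02 µg/L.
Second outfall: C = (23420·66.02 + 4000·604.0)/27420 = 144.5 µg/L.

145 µg/L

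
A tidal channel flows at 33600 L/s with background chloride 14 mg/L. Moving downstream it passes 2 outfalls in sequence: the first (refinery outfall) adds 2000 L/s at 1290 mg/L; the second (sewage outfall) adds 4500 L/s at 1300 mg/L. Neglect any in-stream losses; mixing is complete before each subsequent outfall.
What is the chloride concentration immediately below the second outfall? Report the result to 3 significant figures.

Below outfall 1: Q → 35600 L/s, C = (33600·14.00 + 2000·1290)/35600 = 85.69 mg/L.
Below outfall 2: Q → 40100 L/s, C = (35600·85.69 + 4500·1300)/40100 = 222.0 mg/L.

222 mg/L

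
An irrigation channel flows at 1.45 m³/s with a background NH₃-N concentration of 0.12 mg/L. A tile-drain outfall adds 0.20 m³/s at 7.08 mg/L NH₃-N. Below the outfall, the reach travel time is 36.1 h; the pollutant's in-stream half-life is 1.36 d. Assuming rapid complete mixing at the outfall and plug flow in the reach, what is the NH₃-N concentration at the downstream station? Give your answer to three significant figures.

Flow-weighted average: C = (1.450·0.1200 + 0.2000·7.080) / 1.650 = 1.590/1.650 = 0.9636 mg/L.
Half-life 1.36 d → k = ln 2 / 1.36 = 0.5097 d⁻¹.
First-order decay: C = 0.9636·exp(−k·t) = 0.9636·0.4646 = 0.4477 mg/L.

0.448 mg/L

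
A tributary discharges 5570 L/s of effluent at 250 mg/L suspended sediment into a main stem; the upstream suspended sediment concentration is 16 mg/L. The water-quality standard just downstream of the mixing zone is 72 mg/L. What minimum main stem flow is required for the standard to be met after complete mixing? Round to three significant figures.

17700 L/s

Set C_mix = 72: (Q·16.00 + 5570·250.0) / (Q + 5570) = 72
→ Q = 5570·(250.0 − 72)/(72 − 16.00) = 17700 L/s.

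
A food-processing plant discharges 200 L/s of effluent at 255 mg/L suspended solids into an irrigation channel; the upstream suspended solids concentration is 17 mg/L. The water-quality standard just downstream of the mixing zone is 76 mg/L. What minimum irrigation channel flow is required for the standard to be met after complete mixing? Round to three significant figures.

607 L/s

Set C_mix = 76: (Q·17.00 + 200.0·255.0) / (Q + 200.0) = 76
→ Q = 200.0·(255.0 − 76)/(76 − 17.00) = 606.8 L/s.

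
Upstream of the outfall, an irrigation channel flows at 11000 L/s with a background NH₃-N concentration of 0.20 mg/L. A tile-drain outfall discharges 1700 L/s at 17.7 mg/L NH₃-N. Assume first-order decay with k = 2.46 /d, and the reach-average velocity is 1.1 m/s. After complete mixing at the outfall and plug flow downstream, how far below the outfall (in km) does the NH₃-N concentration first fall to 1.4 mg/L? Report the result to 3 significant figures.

After mixing, C = (11000·0.2000 + 1700·17.70) / 12700 = 32290/12700 = 2.543 mg/L.
Set 2.543·exp(−k·t) = 1.4 → t = ln(2.543/1.4)/k = 20960 s = 5.821 h.
Distance = v·t = 1.1·20960 = 23050 m = 23.05 km.

23.1 km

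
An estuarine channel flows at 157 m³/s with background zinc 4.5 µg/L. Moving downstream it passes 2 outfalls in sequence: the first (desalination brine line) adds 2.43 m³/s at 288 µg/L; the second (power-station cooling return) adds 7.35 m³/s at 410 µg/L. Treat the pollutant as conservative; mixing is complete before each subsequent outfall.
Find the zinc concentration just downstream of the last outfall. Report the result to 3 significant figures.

26.5 µg/L

Below outfall 1: Q → 159.4 m³/s, C = (157.0·4.500 + 2.430·288.0)/159.4 = 8.821 µg/L.
Below outfall 2: Q → 166.8 m³/s, C = (159.4·8.821 + 7.350·410.0)/166.8 = 26.50 µg/L.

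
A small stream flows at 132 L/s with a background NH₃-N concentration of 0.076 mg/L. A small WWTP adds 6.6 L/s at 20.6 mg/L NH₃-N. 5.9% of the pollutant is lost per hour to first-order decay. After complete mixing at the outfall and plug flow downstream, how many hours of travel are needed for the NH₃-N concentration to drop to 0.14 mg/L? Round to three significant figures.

Mixed concentration C = ΣQC/ΣQ = (132.0·0.07600 + 6.600·20.60) / 138.6 = 146.0/138.6 = 1.053 mg/L.
5.9%/h lost → k = −ln(1 − 0.059) = 0.06081 h⁻¹.
1.053·exp(−k·t) = 0.14 → t = ln(1.053/0.14)/k = 119500 s = 33.19 h.

33.2 h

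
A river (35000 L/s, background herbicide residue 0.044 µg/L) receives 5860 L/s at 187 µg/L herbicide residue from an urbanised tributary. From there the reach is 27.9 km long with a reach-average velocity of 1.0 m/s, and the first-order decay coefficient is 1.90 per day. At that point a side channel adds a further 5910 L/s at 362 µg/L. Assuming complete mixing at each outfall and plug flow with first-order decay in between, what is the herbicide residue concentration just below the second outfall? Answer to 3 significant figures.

Mixed concentration C = ΣQC/ΣQ = (35000·0.04400 + 5860·187.0) / 40860 = 1097000/40860 = 26.86 µg/L; combined flow 40860 L/s.
Travel time t = 27.9·1000 / 1.0 = 27900 s = 7.750 h.
First-order decay: C = 26.86·exp(−k·t) = 26.86·0.5414 = 14.54 µg/L.
At the second outfall, C = (40860·14.54 + 5910·362.0) / (40860 + 5910) = 58.45 µg/L.

58.4 µg/L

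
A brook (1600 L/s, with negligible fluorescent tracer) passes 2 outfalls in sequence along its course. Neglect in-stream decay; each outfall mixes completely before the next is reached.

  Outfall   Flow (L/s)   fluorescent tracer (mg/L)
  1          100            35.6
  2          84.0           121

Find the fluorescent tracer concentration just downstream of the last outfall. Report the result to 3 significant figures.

7.69 mg/L

Outfall 1: combined Q = 1700 L/s; C = (1600·0 + 100.0·35.60)/1700 = 2.094 mg/L.
Outfall 2: combined Q = 1784 L/s; C = (1700·2.094 + 84.00·121.0)/1784 = 7.693 mg/L.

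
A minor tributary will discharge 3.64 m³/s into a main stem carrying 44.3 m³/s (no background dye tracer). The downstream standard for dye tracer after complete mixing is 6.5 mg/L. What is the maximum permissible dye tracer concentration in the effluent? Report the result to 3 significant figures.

85.6 mg/L

At the limit, (Qr·Cr + Qe·Cₑ)/(Qr + Qe) = 6.5:
Cₑ = (47.94·6.5 − 44.30·0) / 3.640 = 85.61 mg/L.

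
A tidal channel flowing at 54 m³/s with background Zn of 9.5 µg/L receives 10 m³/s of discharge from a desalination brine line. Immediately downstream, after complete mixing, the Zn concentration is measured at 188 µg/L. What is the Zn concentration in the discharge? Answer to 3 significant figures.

Mass balance: 54.00·9.500 + 10.00·Cₑ = 64.00·188.0
→ Cₑ = (64.00·188.0 − 54.00·9.500) / 10.00 = 1152 µg/L.

1150 µg/L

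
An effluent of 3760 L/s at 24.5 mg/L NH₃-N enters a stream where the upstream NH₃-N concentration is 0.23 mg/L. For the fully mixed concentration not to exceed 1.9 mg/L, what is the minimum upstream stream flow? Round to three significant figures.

Set C_mix = 1.9: (Q·0.2300 + 3760·24.50) / (Q + 3760) = 1.9
→ Q = 3760·(24.50 − 1.9)/(1.9 − 0.2300) = 50880 L/s.

50900 L/s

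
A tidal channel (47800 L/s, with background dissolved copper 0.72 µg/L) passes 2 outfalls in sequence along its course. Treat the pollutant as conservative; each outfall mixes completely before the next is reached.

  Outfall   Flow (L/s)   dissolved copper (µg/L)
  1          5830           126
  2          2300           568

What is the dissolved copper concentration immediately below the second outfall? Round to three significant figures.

37.1 µg/L

After outfall 1: Q = 47800 + 5830 = 53630 L/s; C = (47800·0.7200 + 5830·126.0)/53630 = 14.34 µg/L.
After outfall 2: Q = 53630 + 2300 = 55930 L/s; C = (53630·14.34 + 2300·568.0)/55930 = 37.11 µg/L.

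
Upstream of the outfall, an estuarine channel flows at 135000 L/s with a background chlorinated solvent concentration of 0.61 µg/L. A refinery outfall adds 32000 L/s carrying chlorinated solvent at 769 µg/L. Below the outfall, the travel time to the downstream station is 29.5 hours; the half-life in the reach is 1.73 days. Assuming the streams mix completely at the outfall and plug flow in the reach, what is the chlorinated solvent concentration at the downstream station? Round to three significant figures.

Conservation of mass: C = (135000·0.6100 + 32000·769.0) / 167000 = 24690000/167000 = 147.8 µg/L.
Half-life 1.73 d → k = ln 2 / 1.73 = 0.4007 d⁻¹.
First-order decay: C = 147.8·exp(−k·t) = 147.8·0.6111 = 90.35 µg/L.

90.4 µg/L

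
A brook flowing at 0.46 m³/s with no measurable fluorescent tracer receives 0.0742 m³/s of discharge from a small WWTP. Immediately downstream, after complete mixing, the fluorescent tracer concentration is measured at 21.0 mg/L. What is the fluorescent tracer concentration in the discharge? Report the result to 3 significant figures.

Mass balance: 0.4600·0 + 0.07420·Cₑ = 0.5342·21.00
→ Cₑ = (0.5342·21.00 − 0.4600·0) / 0.07420 = 151.2 mg/L.

151 mg/L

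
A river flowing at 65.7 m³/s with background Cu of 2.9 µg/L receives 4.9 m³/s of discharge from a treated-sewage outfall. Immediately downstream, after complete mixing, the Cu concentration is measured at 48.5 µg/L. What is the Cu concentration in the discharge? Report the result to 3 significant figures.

Mass balance: 65.70·2.900 + 4.900·Cₑ = 70.60·48.50
→ Cₑ = (70.60·48.50 − 65.70·2.900) / 4.900 = 659.9 µg/L.

660 µg/L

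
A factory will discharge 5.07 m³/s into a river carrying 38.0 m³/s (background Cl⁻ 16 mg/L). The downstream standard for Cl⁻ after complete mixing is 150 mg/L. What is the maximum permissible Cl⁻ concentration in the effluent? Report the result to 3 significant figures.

1150 mg/L

At the limit, (Qr·Cr + Qe·Cₑ)/(Qr + Qe) = 150:
Cₑ = (43.07·150 − 38.00·16.00) / 5.070 = 1154 mg/L.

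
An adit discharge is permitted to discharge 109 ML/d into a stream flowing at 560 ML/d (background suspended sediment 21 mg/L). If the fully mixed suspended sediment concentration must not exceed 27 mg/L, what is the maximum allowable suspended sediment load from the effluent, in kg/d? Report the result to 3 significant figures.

6300 kg/d

Mass balance at the limit: 560.0·21.00 + 109.0·Cₑ = 669.0·27 → Cₑ = 57.83 mg/L.
109.0 ML/d = 1.262 m³/s. Load = 1.262 m³/s × 57.83 g/m³ × 86 400 s/d = 6303 kg/d.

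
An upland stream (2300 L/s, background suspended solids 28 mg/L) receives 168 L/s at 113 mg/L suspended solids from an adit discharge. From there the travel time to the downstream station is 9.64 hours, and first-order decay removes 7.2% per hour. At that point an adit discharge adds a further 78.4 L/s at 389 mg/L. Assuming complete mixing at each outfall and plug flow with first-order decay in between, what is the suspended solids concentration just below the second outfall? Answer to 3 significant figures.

27.9 mg/L

Mixed concentration C = ΣQC/ΣQ = (2300·28.00 + 168.0·113.0) / 2468 = 83380/2468 = 33.79 mg/L; combined flow 2468 L/s.
7.2%/h lost → k = −ln(1 − 0.072) = 0.07472 h⁻¹.
Applying C = C₀e^(−kt): 33.79 × 0.4866 = 16.44 mg/L.
Second outfall: C = (2468·16.44 + 78.40·389.0)/2546 = 27.91 mg/L.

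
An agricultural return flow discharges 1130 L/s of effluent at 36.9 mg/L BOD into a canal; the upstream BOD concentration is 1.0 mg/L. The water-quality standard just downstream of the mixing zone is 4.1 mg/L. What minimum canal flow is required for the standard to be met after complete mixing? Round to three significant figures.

Set C_mix = 4.1: (Q·1.000 + 1130·36.90) / (Q + 1130) = 4.1
→ Q = 1130·(36.90 − 4.1)/(4.1 − 1.000) = 11960 L/s.

12000 L/s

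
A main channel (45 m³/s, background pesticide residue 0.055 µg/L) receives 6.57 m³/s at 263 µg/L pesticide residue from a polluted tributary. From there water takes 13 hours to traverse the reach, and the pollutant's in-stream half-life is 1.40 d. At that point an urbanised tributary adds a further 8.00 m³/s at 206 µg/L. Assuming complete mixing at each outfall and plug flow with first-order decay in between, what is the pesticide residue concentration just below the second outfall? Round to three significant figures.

Flow-weighted average: C = (45.00·0.05500 + 6.570·263.0) / 51.57 = 1730/51.57 = 33.55 µg/L; combined flow 51.57 m³/s.
Half-life 1.40 d → k = ln 2 / 1.40 = 0.4951 d⁻¹.
Applying C = C₀e^(−kt): 33.55 × 0.7648 = 25.66 µg/L.
At the second outfall, C = (51.57·25.66 + 8.000·206.0) / (51.57 + 8.000) = 49.88 µg/L.

49.9 µg/L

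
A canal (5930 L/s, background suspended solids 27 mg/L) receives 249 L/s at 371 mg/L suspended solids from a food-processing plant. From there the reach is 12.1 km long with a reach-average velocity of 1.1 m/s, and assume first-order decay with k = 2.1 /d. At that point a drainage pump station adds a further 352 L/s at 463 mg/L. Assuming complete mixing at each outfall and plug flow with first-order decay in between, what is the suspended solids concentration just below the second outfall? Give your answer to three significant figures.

54.5 mg/L

After mixing, C = (5930·27.00 + 249.0·371.0) / 6179 = 252500/6179 = 40.86 mg/L; combined flow 6179 L/s.
Travel time t = 12.1·1000 / 1.1 = 11000 s = 3.056 h.
After decay, C = 40.86 × e^(−kt) = 40.86 × 0.7654 = 31.28 mg/L.
Second outfall: C = (6179·31.28 + 352.0·463.0)/6531 = 54.54 mg/L.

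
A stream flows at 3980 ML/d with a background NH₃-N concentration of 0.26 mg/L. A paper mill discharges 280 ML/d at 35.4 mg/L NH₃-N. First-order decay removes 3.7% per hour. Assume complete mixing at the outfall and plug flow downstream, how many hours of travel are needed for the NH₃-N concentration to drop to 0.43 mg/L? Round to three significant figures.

Mixed concentration C = ΣQC/ΣQ = (3980·0.2600 + 280.0·35.40) / 4260 = 10950/4260 = 2.570 mg/L.
3.7%/h lost → k = −ln(1 − 0.037) = 0.03770 h⁻¹.
2.570·exp(−k·t) = 0.43 → t = ln(2.570/0.43)/k = 170700 s = 47.42 h.

47.4 h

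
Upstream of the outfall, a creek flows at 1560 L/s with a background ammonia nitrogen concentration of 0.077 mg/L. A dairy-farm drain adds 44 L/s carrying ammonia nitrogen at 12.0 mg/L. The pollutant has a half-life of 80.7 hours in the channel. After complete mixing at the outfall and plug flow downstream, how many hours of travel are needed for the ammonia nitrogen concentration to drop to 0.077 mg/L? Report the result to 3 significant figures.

Mixed concentration C = ΣQC/ΣQ = (1560·0.07700 + 44.00·12.00) / 1604 = 648.1/1604 = 0.4041 mg/L.
Half-life 80.7 h → k = ln 2 / 80.7 = 0.008589 h⁻¹ = 0.2061 d⁻¹.
0.4041·exp(−k·t) = 0.077 → t = ln(0.4041/0.077)/k = 694800 s = 193.0 h.

193 h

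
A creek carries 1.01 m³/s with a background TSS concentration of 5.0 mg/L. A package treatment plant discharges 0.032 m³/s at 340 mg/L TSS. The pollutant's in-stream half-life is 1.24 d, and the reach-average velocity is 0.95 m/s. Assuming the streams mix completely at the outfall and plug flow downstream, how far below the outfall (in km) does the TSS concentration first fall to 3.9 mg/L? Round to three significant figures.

Flow-weighted average: C = (1.010·5.000 + 0.03200·340.0) / 1.042 = 15.93/1.042 = 15.29 mg/L.
Half-life 1.24 d → k = ln 2 / 1.24 = 0.5590 d⁻¹.
Set 15.29·exp(−k·t) = 3.9 → t = ln(15.29/3.9)/k = 211100 s = 58.65 h.
Distance = v·t = 0.95·211100 = 200600 m = 200.6 km.

201 km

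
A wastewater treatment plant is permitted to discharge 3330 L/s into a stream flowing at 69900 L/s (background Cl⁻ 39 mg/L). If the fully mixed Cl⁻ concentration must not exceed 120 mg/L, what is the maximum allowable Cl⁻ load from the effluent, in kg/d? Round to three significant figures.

Mass balance at the limit: 69900·39.00 + 3330·Cₑ = 73230·120 → Cₑ = 1820 mg/L.
3330 L/s = 3.330 m³/s. Load = 3.330 m³/s × 1820 g/m³ × 86 400 s/d = 523700 kg/d.

524000 kg/d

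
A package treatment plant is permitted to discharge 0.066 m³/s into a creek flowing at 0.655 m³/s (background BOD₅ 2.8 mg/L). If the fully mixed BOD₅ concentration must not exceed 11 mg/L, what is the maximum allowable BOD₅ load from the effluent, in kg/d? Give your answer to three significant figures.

527 kg/d

Mass balance at the limit: 0.6550·2.800 + 0.06600·Cₑ = 0.7210·11 → Cₑ = 92.38 mg/L.
Load = 0.06600 m³/s × 92.38 g/m³ × 86 400 s/d = 526.8 kg/d.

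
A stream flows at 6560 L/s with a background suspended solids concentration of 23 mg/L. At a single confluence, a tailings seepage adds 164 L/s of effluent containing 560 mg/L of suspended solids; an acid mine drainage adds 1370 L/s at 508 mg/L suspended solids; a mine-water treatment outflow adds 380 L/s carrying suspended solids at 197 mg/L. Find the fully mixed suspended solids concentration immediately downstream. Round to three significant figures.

Mass balance: C = (6560·23.00 + 164.0·560.0 + 1370·508.0 + 380.0·197.0) / 8474 = 1014000/8474 = 119.6 mg/L.

120 mg/L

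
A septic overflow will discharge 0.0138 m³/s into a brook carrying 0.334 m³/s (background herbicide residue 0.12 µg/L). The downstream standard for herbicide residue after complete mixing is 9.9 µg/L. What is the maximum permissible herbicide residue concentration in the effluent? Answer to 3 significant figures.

247 µg/L

At the limit, (Qr·Cr + Qe·Cₑ)/(Qr + Qe) = 9.9:
Cₑ = (0.3478·9.9 − 0.3340·0.1200) / 0.01380 = 246.6 µg/L.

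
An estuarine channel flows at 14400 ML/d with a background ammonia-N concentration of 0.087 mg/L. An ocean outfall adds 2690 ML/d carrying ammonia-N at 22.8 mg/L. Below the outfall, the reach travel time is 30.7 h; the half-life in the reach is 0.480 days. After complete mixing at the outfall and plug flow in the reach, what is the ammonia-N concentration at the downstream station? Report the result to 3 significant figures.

0.577 mg/L

Conservation of mass: C = (14400·0.08700 + 2690·22.80) / 17090 = 62580/17090 = 3.662 mg/L.
Half-life 0.480 d → k = ln 2 / 0.480 = 1.444 d⁻¹.
After decay, C = 3.662 × e^(−kt) = 3.662 × 0.1577 = 0.5774 mg/L.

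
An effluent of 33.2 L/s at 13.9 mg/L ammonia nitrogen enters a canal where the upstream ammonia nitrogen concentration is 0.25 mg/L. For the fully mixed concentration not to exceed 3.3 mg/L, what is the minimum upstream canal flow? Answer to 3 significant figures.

115 L/s

Set C_mix = 3.3: (Q·0.2500 + 33.20·13.90) / (Q + 33.20) = 3.3
→ Q = 33.20·(13.90 − 3.3)/(3.3 − 0.2500) = 115.4 L/s.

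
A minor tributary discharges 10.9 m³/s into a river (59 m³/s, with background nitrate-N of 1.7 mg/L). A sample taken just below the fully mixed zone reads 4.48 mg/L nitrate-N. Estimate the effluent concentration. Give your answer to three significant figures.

Mass balance: 59.00·1.700 + 10.90·Cₑ = 69.90·4.480
→ Cₑ = (69.90·4.480 − 59.00·1.700) / 10.90 = 19.53 mg/L.

19.5 mg/L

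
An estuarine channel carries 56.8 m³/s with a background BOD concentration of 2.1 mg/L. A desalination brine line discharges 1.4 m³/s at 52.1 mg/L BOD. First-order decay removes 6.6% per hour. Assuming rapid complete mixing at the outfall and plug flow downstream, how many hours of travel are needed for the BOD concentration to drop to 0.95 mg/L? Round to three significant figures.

18.2 h

After mixing, C = (56.80·2.100 + 1.400·52.10) / 58.20 = 192.2/58.20 = 3.303 mg/L.
6.6%/h lost → k = −ln(1 − 0.066) = 0.06828 h⁻¹.
3.303·exp(−k·t) = 0.95 → t = ln(3.303/0.95)/k = 65700 s = 18.25 h.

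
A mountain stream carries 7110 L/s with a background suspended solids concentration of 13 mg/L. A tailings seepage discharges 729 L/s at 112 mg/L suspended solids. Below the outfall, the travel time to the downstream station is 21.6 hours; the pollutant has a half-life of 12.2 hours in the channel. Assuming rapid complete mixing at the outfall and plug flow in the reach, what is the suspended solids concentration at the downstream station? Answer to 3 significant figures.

Conservation of mass: C = (7110·13.00 + 729.0·112.0) / 7839 = 174100/7839 = 22.21 mg/L.
Half-life 12.2 h → k = ln 2 / 12.2 = 0.05682 h⁻¹ = 1.364 d⁻¹.
First-order decay: C = 22.21·exp(−k·t) = 22.21·0.2931 = 6.509 mg/L.

6.51 mg/L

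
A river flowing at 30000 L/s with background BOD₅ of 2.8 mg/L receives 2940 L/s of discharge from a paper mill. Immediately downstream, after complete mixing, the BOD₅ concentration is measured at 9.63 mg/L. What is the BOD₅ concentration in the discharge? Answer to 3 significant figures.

Mass balance: 30000·2.800 + 2940·Cₑ = 32940·9.630
→ Cₑ = (32940·9.630 − 30000·2.800) / 2940 = 79.32 mg/L.

79.3 mg/L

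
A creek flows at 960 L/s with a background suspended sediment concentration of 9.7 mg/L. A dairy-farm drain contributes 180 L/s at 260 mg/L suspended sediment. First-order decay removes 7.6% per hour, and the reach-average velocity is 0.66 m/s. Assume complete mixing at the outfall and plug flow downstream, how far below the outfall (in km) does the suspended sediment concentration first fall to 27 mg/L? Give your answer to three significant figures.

Conservation of mass: C = (960.0·9.700 + 180.0·260.0) / 1140 = 56110/1140 = 49.22 mg/L.
7.6%/h lost → k = −ln(1 − 0.076) = 0.07904 h⁻¹.
Set 49.22·exp(−k·t) = 27 → t = ln(49.22/27)/k = 27350 s = 7.597 h.
Distance = v·t = 0.66·27350 = 18050 m = 18.05 km.

18.1 km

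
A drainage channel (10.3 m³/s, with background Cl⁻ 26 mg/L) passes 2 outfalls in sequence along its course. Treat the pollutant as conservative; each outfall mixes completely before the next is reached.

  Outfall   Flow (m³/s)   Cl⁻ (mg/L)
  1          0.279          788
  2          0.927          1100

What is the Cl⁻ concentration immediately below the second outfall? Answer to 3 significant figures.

After outfall 1: Q = 10.30 + 0.2790 = 10.58 m³/s; C = (10.30·26.00 + 0.2790·788.0)/10.58 = 46.10 mg/L.
After outfall 2: Q = 10.58 + 0.9270 = 11.51 m³/s; C = (10.58·46.10 + 0.9270·1100)/11.51 = 131.0 mg/L.

131 mg/L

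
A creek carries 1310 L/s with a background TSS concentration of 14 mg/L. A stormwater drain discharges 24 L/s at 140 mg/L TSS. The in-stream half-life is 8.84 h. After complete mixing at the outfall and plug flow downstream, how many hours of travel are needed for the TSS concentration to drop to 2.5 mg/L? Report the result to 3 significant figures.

23.9 h

Flow-weighted average: C = (1310·14.00 + 24.00·140.0) / 1334 = 21700/1334 = 16.27 mg/L.
Half-life 8.84 h → k = ln 2 / 8.84 = 0.07841 h⁻¹ = 1.882 d⁻¹.
16.27·exp(−k·t) = 2.5 → t = ln(16.27/2.5)/k = 85990 s = 23.89 h.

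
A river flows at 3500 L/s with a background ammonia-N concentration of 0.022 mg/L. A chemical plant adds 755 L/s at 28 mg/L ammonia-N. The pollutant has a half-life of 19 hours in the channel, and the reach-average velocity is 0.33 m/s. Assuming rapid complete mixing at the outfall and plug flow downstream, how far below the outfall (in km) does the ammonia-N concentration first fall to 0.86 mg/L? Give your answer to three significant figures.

Mass balance: C = (3500·0.02200 + 755.0·28.00) / 4255 = 21220/4255 = 4.986 mg/L.
Half-life 19 h → k = ln 2 / 19 = 0.03648 h⁻¹ = 0.8756 d⁻¹.
Set 4.986·exp(−k·t) = 0.86 → t = ln(4.986/0.86)/k = 173400 s = 48.18 h.
Distance = v·t = 0.33·173400 = 57230 m = 57.23 km.

57.2 km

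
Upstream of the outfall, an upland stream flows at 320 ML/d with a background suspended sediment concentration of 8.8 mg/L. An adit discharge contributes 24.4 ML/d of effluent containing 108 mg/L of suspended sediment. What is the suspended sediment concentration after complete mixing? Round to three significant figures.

15.8 mg/L

Flow-weighted average: C = (320.0·8.800 + 24.40·108.0) / 344.4 = 5451/344.4 = 15.83 mg/L.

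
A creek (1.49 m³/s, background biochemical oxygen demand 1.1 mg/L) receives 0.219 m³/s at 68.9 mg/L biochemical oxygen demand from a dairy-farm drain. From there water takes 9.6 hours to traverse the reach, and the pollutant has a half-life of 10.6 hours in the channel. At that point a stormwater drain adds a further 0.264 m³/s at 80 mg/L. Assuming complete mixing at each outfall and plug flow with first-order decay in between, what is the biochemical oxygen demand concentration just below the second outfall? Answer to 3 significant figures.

Flow-weighted average: C = (1.490·1.100 + 0.2190·68.90) / 1.709 = 16.73/1.709 = 9.788 mg/L; combined flow 1.709 m³/s.
Half-life 10.6 h → k = ln 2 / 10.6 = 0.06539 h⁻¹ = 1.569 d⁻¹.
After decay, C = 9.788 × e^(−kt) = 9.788 × 0.5338 = 5.225 mg/L.
Second outfall: C = (1.709·5.225 + 0.2640·80.00)/1.973 = 15.23 mg/L.

15.2 mg/L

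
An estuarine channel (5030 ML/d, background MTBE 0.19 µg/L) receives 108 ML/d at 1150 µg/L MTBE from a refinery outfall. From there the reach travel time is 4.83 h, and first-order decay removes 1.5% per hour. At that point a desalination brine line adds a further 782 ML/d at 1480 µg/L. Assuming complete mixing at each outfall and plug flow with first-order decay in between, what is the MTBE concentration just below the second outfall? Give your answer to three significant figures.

Conservation of mass: C = (5030·0.1900 + 108.0·1150) / 5138 = 125200/5138 = 24.36 µg/L; combined flow 5138 ML/d.
1.5%/h lost → k = −ln(1 − 0.015) = 0.01511 h⁻¹.
After decay, C = 24.36 × e^(−kt) = 24.36 × 0.9296 = 22.64 µg/L.
At the second outfall, C = (5138·22.64 + 782.0·1480) / (5138 + 782.0) = 215.2 µg/L.

215 µg/L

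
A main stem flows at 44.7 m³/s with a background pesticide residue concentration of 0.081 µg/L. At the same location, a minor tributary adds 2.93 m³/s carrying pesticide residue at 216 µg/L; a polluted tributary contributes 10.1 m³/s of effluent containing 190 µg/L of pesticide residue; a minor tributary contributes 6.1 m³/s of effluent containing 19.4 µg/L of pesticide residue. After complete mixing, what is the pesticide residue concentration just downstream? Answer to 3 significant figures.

41.9 µg/L

Mixed concentration C = ΣQC/ΣQ = (44.70·0.08100 + 2.930·216.0 + 10.10·190.0 + 6.100·19.40) / 63.83 = 2674/63.83 = 41.89 µg/L.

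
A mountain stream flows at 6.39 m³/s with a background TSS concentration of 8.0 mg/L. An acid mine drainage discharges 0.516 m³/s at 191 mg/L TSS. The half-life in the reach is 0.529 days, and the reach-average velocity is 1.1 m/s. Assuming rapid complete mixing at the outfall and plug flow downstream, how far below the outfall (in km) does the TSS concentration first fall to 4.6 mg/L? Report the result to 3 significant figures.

Flow-weighted average: C = (6.390·8.000 + 0.5160·191.0) / 6.906 = 149.7/6.906 = 21.67 mg/L.
Half-life 0.529 d → k = ln 2 / 0.529 = 1.310 d⁻¹.
Set 21.67·exp(−k·t) = 4.6 → t = ln(21.67/4.6)/k = 102200 s = 28.39 h.
Distance = v·t = 1.1·102200 = 112400 m = 112.4 km.

112 km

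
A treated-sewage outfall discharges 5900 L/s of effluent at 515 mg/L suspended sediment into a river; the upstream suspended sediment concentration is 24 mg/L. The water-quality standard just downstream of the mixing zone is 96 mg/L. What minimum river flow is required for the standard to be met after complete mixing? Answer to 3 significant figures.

34300 L/s

Set C_mix = 96: (Q·24.00 + 5900·515.0) / (Q + 5900) = 96
→ Q = 5900·(515.0 − 96)/(96 − 24.00) = 34330 L/s.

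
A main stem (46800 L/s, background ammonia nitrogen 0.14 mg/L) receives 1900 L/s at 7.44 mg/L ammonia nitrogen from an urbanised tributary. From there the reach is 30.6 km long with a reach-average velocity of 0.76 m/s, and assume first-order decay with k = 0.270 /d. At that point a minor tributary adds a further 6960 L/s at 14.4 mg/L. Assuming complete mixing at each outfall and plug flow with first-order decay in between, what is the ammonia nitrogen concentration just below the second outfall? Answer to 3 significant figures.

2.13 mg/L

Conservation of mass: C = (46800·0.1400 + 1900·7.440) / 48700 = 20690/48700 = 0.4248 mg/L; combined flow 48700 L/s.
Travel time t = 30.6·1000 / 0.76 = 40260 s = 11.18 h.
Applying C = C₀e^(−kt): 0.4248 × 0.8818 = 0.3746 mg/L.
At the second outfall, C = (48700·0.3746 + 6960·14.40) / (48700 + 6960) = 2.128 mg/L.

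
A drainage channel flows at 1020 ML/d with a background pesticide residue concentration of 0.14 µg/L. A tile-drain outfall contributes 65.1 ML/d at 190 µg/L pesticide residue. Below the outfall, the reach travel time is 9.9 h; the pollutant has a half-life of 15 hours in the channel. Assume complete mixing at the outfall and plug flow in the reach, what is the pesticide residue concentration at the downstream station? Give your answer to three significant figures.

7.30 µg/L

After mixing, C = (1020·0.1400 + 65.10·190.0) / 1085 = 12510/1085 = 11.53 µg/L.
Half-life 15 h → k = ln 2 / 15 = 0.04621 h⁻¹ = 1.109 d⁻¹.
Applying C = C₀e^(−kt): 11.53 × 0.6329 = 7.297 µg/L.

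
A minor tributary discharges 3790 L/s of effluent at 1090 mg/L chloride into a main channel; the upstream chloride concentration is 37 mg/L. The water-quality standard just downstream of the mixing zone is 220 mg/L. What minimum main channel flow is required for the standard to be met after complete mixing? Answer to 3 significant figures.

Set C_mix = 220: (Q·37.00 + 3790·1090) / (Q + 3790) = 220
→ Q = 3790·(1090 − 220)/(220 − 37.00) = 18020 L/s.

18000 L/s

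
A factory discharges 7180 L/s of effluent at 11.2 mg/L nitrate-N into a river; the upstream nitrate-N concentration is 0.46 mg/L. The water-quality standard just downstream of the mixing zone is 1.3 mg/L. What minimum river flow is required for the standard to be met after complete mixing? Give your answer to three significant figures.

84600 L/s

Set C_mix = 1.3: (Q·0.4600 + 7180·11.20) / (Q + 7180) = 1.3
→ Q = 7180·(11.20 − 1.3)/(1.3 − 0.4600) = 84620 L/s.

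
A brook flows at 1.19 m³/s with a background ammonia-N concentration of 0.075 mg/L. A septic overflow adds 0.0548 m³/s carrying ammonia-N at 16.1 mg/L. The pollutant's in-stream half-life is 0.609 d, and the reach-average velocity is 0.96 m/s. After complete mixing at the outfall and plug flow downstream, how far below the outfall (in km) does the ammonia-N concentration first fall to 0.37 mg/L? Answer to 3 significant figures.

Mixed concentration C = ΣQC/ΣQ = (1.190·0.07500 + 0.05480·16.10) / 1.245 = 0.9715/1.245 = 0.7805 mg/L.
Half-life 0.609 d → k = ln 2 / 0.609 = 1.138 d⁻¹.
Set 0.7805·exp(−k·t) = 0.37 → t = ln(0.7805/0.37)/k = 56660 s = 15.74 h.
Distance = v·t = 0.96·56660 = 54390 m = 54.39 km.

54.4 km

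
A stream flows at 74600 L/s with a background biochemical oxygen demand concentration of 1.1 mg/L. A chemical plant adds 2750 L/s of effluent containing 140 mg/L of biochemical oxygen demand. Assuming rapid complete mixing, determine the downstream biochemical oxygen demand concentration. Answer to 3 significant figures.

Mass balance: C = (74600·1.100 + 2750·140.0) / 77350 = 467100/77350 = 6.038 mg/L.

6.04 mg/L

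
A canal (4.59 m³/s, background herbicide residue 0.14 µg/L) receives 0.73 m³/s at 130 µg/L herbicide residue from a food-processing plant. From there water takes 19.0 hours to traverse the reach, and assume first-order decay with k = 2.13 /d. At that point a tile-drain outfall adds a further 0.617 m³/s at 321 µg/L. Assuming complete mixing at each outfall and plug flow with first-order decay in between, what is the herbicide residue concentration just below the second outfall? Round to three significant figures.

Mass balance: C = (4.590·0.1400 + 0.7300·130.0) / 5.320 = 95.54/5.320 = 17.96 µg/L; combined flow 5.320 m³/s.
Decay over the reach: 17.96·exp(−kt) = 17.96·0.1852 = 3.326 µg/L.
Second outfall: C = (5.320·3.326 + 0.6170·321.0)/5.937 = 36.34 µg/L.

36.3 µg/L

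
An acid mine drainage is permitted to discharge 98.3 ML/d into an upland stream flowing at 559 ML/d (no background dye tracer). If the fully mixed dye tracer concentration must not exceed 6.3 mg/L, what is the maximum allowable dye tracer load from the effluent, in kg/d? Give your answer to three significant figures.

4140 kg/d

Mass balance at the limit: 559.0·0 + 98.30·Cₑ = 657.3·6.3 → Cₑ = 42.13 mg/L.
98.30 ML/d = 1.138 m³/s. Load = 1.138 m³/s × 42.13 g/m³ × 86 400 s/d = 4141 kg/d.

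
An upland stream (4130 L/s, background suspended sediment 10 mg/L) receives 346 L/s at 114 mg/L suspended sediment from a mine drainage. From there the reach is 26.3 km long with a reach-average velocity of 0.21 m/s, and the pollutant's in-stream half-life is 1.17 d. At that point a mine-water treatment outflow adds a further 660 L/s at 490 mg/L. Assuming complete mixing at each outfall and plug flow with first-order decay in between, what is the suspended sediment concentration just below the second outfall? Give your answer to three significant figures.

Conservation of mass: C = (4130·10.00 + 346.0·114.0) / 4476 = 80740/4476 = 18.04 mg/L; combined flow 4476 L/s.
Travel time t = 26.3·1000 / 0.21 = 125200 s = 34.79 h.
Half-life 1.17 d → k = ln 2 / 1.17 = 0.5924 d⁻¹.
First-order decay: C = 18.04·exp(−k·t) = 18.04·0.4237 = 7.643 mg/L.
Second outfall: C = (4476·7.643 + 660.0·490.0)/5136 = 69.63 mg/L.

69.6 mg/L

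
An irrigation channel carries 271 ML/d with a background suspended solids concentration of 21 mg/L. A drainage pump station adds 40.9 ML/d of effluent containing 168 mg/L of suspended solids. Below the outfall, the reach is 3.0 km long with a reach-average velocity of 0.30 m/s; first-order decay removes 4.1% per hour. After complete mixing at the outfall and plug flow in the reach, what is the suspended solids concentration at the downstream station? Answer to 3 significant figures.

35.9 mg/L

After mixing, C = (271.0·21.00 + 40.90·168.0) / 311.9 = 12560/311.9 = 40.28 mg/L.
Travel time t = 3.0·1000 / 0.30 = 10000 s = 2.778 h.
4.1%/h lost → k = −ln(1 − 0.041) = 0.04186 h⁻¹.
Applying C = C₀e^(−kt): 40.28 × 0.8902 = 35.85 mg/L.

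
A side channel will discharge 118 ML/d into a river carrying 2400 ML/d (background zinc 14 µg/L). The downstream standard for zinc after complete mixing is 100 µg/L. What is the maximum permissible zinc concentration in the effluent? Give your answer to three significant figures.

1850 µg/L

At the limit, (Qr·Cr + Qe·Cₑ)/(Qr + Qe) = 100:
Cₑ = (2518·100 − 2400·14.00) / 118.0 = 1849 µg/L.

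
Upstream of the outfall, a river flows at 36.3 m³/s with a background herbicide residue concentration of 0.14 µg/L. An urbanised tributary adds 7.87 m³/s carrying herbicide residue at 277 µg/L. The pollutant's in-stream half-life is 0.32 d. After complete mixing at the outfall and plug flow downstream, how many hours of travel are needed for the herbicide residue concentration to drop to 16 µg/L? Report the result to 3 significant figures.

12.5 h

Flow-weighted average: C = (36.30·0.1400 + 7.870·277.0) / 44.17 = 2185/44.17 = 49.47 µg/L.
Half-life 0.32 d → k = ln 2 / 0.32 = 2.166 d⁻¹.
49.47·exp(−k·t) = 16 → t = ln(49.47/16)/k = 45020 s = 12.51 h.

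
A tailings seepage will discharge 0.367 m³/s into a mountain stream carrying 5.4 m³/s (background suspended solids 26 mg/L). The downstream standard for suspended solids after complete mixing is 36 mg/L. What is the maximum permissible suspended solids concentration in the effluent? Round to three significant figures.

At the limit, (Qr·Cr + Qe·Cₑ)/(Qr + Qe) = 36:
Cₑ = (5.767·36 − 5.400·26.00) / 0.3670 = 183.1 mg/L.

183 mg/L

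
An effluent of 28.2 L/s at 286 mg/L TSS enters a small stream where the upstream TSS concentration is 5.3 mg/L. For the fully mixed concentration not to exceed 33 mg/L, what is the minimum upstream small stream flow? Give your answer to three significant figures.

Set C_mix = 33: (Q·5.300 + 28.20·286.0) / (Q + 28.20) = 33
→ Q = 28.20·(286.0 − 33)/(33 − 5.300) = 257.6 L/s.

258 L/s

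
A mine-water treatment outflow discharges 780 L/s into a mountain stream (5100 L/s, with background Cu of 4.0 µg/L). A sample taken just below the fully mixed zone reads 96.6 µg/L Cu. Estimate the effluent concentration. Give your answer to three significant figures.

Mass balance: 5100·4.000 + 780.0·Cₑ = 5880·96.60
→ Cₑ = (5880·96.60 − 5100·4.000) / 780.0 = 702.1 µg/L.

702 µg/L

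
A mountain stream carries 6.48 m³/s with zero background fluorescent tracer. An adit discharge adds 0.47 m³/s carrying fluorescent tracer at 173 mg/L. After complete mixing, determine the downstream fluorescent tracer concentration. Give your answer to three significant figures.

11.7 mg/L

Mass balance: C = (6.480·0 + 0.4700·173.0) / 6.950 = 81.31/6.950 = 11.70 mg/L.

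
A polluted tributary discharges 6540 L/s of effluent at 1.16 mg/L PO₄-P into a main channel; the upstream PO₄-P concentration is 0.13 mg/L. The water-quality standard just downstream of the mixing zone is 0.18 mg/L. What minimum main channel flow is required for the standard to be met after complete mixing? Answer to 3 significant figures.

Set C_mix = 0.18: (Q·0.1300 + 6540·1.160) / (Q + 6540) = 0.18
→ Q = 6540·(1.160 − 0.18)/(0.18 − 0.1300) = 128200 L/s.

128000 L/s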